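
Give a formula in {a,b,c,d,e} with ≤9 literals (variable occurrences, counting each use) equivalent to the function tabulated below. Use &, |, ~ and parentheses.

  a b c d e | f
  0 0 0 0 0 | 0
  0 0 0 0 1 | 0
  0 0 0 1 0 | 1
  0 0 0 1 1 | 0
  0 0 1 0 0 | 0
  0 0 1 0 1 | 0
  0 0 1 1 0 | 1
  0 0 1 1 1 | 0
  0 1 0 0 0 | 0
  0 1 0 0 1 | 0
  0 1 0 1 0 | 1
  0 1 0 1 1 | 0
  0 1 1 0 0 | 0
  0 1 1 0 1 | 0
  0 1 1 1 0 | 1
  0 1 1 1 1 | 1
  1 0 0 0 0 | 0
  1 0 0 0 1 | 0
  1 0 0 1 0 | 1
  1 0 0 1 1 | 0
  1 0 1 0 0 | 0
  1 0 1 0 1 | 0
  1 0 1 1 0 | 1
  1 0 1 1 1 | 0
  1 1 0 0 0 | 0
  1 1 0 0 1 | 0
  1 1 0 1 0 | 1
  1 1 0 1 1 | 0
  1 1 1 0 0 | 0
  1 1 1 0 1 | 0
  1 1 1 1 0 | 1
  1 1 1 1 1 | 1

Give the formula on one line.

(((~d | ~e) | c) & (d & ((~e | b) | ((b | ~c) & e))))

  ~d = 11001100110011001100110011001100
  ~e = 10101010101010101010101010101010
  (~d | ~e) = 11101110111011101110111011101110
  ((~d | ~e) | c) = 11101111111011111110111111101111
  (~e | b) = 10101010111111111010101011111111
  ~c = 11110000111100001111000011110000
  (b | ~c) = 11110000111111111111000011111111
  ((b | ~c) & e) = 01010000010101010101000001010101
  ((~e | b) | ((b | ~c) & e)) = 11111010111111111111101011111111
  (d & ((~e | b) | ((b | ~c) & e))) = 00110010001100110011001000110011
  (((~d | ~e) | c) & (d & ((~e | b) | ((b | ~c) & e)))) = 00100010001000110010001000100011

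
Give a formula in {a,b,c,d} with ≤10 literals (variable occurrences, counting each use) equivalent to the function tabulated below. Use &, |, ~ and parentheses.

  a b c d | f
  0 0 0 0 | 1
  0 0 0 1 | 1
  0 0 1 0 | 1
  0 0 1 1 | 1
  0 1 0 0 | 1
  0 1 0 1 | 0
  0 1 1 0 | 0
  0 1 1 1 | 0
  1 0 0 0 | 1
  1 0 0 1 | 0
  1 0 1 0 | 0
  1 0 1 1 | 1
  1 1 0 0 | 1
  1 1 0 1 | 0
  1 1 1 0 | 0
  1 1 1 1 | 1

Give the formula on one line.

  ~c = 1100110011001100
  ~d = 1010101010101010
  (~c & ~d) = 1000100010001000
  ~a = 1111111100000000
  ~b = 1111000011110000
  (~a & ~b) = 1111000000000000
  ((~c & ~d) | (~a & ~b)) = 1111100010001000
  (~b | a) = 1111000011111111
  (c & d) = 0001000100010001
  ((~b | a) & (c & d)) = 0001000000010001
  (((~c & ~d) | (~a & ~b)) | ((~b | a) & (c & d))) = 1111100010011001

(((~c & ~d) | (~a & ~b)) | ((~b | a) & (c & d)))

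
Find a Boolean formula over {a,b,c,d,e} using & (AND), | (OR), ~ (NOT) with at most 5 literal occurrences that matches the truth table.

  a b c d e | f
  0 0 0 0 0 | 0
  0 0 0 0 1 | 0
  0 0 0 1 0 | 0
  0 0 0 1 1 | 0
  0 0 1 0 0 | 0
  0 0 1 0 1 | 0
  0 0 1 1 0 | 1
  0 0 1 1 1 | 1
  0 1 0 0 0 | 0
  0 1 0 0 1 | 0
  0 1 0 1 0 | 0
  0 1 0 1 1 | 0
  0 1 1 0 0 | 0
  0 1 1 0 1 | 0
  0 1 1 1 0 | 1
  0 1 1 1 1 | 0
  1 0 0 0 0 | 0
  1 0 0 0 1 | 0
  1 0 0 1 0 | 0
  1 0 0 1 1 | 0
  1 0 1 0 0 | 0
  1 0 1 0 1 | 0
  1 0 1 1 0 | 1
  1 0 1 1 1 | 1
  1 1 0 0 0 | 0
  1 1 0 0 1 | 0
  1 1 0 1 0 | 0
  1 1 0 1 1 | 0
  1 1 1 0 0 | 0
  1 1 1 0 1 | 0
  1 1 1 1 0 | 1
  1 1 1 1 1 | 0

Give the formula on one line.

  ~e = 10101010101010101010101010101010
  ~b = 11111111000000001111111100000000
  (d & ~b) = 00110011000000000011001100000000
  (~e | (d & ~b)) = 10111011101010101011101110101010
  (d & (~e | (d & ~b))) = 00110011001000100011001100100010
  ((d & (~e | (d & ~b))) & c) = 00000011000000100000001100000010

((d & (~e | (d & ~b))) & c)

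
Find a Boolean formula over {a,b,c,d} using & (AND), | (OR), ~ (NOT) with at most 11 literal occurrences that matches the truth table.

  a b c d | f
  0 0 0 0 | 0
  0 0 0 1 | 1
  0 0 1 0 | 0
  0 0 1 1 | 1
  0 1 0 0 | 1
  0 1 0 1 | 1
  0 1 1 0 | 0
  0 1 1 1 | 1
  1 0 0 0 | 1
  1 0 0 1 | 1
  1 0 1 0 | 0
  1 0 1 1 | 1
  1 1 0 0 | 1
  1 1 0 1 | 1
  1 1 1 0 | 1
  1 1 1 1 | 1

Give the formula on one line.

(((d & ~a) | (((b & a) | ~c) & (a | b))) | d)

  ~a = 1111111100000000
  (d & ~a) = 0101010100000000
  (b & a) = 0000000000001111
  ~c = 1100110011001100
  ((b & a) | ~c) = 1100110011001111
  (a | b) = 0000111111111111
  (((b & a) | ~c) & (a | b)) = 0000110011001111
  ((d & ~a) | (((b & a) | ~c) & (a | b))) = 0101110111001111
  (((d & ~a) | (((b & a) | ~c) & (a | b))) | d) = 0101110111011111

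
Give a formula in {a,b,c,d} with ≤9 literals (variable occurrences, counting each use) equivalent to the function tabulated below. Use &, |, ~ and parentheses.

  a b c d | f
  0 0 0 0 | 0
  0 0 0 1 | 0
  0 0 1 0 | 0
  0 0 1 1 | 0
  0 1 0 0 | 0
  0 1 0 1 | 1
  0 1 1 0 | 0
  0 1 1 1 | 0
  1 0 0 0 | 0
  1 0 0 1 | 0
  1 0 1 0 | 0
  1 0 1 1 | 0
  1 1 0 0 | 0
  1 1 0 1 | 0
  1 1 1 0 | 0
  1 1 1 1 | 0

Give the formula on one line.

((b & ((b & (a & ~c)) | (~a & d))) & (~a & ~c))

  ~c = 1100110011001100
  (a & ~c) = 0000000011001100
  (b & (a & ~c)) = 0000000000001100
  ~a = 1111111100000000
  (~a & d) = 0101010100000000
  ((b & (a & ~c)) | (~a & d)) = 0101010100001100
  (b & ((b & (a & ~c)) | (~a & d))) = 0000010100001100
  (~a & ~c) = 1100110000000000
  ((b & ((b & (a & ~c)) | (~a & d))) & (~a & ~c)) = 0000010000000000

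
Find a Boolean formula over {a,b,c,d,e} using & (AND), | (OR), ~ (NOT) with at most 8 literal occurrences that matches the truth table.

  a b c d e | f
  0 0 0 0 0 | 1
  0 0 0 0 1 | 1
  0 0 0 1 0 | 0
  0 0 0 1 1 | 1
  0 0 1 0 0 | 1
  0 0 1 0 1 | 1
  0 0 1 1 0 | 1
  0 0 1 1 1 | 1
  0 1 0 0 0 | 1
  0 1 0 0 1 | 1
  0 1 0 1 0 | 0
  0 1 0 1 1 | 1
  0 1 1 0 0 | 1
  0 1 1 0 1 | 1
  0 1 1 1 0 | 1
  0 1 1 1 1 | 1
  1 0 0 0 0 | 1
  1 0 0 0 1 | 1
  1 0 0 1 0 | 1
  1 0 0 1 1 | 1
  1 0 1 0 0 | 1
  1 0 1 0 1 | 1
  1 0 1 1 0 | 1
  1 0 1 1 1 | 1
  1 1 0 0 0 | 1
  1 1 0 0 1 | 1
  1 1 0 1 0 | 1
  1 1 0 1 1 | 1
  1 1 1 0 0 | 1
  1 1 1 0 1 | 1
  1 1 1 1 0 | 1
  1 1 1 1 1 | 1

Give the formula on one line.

  ~d = 11001100110011001100110011001100
  ~a = 11111111111111110000000000000000
  (~d & ~a) = 11001100110011000000000000000000
  ((~d & ~a) | a) = 11001100110011001111111111111111
  (((~d & ~a) | a) | c) = 11001111110011111111111111111111
  ((((~d & ~a) | a) | c) | e) = 11011111110111111111111111111111

((((~d & ~a) | a) | c) | e)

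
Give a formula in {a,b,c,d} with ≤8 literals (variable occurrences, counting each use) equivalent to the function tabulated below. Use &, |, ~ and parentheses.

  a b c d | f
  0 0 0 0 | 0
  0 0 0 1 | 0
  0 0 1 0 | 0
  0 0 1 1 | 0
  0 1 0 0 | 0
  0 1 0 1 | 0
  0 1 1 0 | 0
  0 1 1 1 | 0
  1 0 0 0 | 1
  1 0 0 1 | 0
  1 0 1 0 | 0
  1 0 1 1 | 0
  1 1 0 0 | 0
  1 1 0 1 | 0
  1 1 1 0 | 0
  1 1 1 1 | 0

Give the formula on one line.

((~c & ((b & (~b | d)) | ~d)) & (~b & a))

  ~c = 1100110011001100
  ~b = 1111000011110000
  (~b | d) = 1111010111110101
  (b & (~b | d)) = 0000010100000101
  ~d = 1010101010101010
  ((b & (~b | d)) | ~d) = 1010111110101111
  (~c & ((b & (~b | d)) | ~d)) = 1000110010001100
  (~b & a) = 0000000011110000
  ((~c & ((b & (~b | d)) | ~d)) & (~b & a)) = 0000000010000000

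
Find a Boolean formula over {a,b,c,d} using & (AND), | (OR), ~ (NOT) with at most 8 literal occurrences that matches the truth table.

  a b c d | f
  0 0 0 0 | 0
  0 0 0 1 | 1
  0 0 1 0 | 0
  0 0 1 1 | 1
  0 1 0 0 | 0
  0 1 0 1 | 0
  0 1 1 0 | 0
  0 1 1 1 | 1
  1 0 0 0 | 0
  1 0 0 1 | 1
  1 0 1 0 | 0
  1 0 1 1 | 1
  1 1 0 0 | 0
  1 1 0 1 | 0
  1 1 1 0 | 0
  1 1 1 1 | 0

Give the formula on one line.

  ~b = 1111000011110000
  (~b | d) = 1111010111110101
  ~c = 1100110011001100
  (b | ~c) = 1100111111001111
  ((~b | d) & (b | ~c)) = 1100010111000101
  ~a = 1111111100000000
  (c & ~a) = 0011001100000000
  (((~b | d) & (b | ~c)) & (c & ~a)) = 0000000100000000
  (~b | (((~b | d) & (b | ~c)) & (c & ~a))) = 1111000111110000
  (d & (~b | (((~b | d) & (b | ~c)) & (c & ~a)))) = 0101000101010000

(d & (~b | (((~b | d) & (b | ~c)) & (c & ~a))))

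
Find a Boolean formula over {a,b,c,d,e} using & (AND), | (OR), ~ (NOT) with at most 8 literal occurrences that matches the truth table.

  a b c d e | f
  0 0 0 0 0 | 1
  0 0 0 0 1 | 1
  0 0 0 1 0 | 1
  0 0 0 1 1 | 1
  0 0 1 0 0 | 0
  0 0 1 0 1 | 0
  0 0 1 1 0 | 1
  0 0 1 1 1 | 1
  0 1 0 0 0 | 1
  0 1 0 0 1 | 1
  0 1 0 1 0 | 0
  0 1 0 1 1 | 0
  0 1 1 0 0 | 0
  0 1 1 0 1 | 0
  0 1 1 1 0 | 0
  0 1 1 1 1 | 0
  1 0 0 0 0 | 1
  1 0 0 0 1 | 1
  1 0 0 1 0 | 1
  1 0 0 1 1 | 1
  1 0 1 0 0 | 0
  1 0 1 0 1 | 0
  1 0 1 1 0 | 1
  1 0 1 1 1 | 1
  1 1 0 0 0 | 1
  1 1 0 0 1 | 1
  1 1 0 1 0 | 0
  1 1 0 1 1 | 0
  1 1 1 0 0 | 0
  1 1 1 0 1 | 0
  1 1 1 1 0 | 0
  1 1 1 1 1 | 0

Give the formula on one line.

  ~d = 11001100110011001100110011001100
  ~b = 11111111000000001111111100000000
  (~d | ~b) = 11111111110011001111111111001100
  ~c = 11110000111100001111000011110000
  ((~d | ~b) & ~c) = 11110000110000001111000011000000
  (~b & d) = 00110011000000000011001100000000
  (((~d | ~b) & ~c) | (~b & d)) = 11110011110000001111001111000000

(((~d | ~b) & ~c) | (~b & d))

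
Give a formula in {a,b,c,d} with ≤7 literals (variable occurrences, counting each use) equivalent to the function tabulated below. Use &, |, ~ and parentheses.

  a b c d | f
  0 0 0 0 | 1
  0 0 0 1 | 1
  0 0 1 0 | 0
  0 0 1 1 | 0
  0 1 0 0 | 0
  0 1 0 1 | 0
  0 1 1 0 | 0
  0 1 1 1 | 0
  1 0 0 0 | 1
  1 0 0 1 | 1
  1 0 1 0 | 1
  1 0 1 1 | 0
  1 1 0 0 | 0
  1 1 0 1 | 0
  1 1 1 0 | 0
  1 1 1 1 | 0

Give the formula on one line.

  ~b = 1111000011110000
  (b & d) = 0000010100000101
  ~d = 1010101010101010
  (a & ~d) = 0000000010101010
  ~c = 1100110011001100
  ((a & ~d) | ~c) = 1100110011101110
  ((b & d) | ((a & ~d) | ~c)) = 1100110111101111
  (~b & ((b & d) | ((a & ~d) | ~c))) = 1100000011100000

(~b & ((b & d) | ((a & ~d) | ~c)))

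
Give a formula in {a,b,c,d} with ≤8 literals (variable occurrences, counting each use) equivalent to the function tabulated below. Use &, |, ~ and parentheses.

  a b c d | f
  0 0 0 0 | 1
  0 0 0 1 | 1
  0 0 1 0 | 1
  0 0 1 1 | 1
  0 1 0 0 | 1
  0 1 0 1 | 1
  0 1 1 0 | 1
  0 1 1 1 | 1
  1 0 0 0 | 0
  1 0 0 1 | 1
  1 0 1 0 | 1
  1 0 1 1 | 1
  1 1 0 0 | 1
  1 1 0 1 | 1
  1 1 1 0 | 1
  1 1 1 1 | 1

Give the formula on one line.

  ~a = 1111111100000000
  (d | ~a) = 1111111101010101
  ~d = 1010101010101010
  (~d | c) = 1011101110111011
  ((~d | c) & b) = 0000101100001011
  (((~d | c) & b) | ~a) = 1111111100001011
  ((((~d | c) & b) | ~a) | c) = 1111111100111011
  ((d | ~a) | ((((~d | c) & b) | ~a) | c)) = 1111111101111111

((d | ~a) | ((((~d | c) & b) | ~a) | c))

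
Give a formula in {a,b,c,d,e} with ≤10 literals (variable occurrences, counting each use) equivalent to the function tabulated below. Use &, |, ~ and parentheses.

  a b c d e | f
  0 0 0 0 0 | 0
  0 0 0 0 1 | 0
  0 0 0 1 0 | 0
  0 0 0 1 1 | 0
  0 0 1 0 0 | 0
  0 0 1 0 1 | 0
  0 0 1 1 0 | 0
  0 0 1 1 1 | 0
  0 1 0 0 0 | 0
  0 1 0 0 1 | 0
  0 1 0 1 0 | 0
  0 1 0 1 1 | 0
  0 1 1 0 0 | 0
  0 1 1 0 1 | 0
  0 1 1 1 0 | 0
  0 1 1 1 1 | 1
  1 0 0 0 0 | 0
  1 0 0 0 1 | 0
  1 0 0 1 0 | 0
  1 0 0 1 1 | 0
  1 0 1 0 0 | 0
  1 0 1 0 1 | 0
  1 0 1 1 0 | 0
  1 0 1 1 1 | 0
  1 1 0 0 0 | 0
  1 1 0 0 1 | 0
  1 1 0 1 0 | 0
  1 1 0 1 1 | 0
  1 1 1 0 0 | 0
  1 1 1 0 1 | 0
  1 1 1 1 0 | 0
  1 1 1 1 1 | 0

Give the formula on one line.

  ~a = 11111111111111110000000000000000
  ~e = 10101010101010101010101010101010
  (~e | c) = 10101111101011111010111110101111
  (~a & (~e | c)) = 10101111101011110000000000000000
  (b | a) = 00000000111111111111111111111111
  (e & d) = 00010001000100010001000100010001
  ~b = 11111111000000001111111100000000
  (c | ~b) = 11111111000011111111111100001111
  ((e & d) & (c | ~b)) = 00010001000000010001000100000001
  ((b | a) & ((e & d) & (c | ~b))) = 00000000000000010001000100000001
  ((~a & (~e | c)) & ((b | a) & ((e & d) & (c | ~b)))) = 00000000000000010000000000000000

((~a & (~e | c)) & ((b | a) & ((e & d) & (c | ~b))))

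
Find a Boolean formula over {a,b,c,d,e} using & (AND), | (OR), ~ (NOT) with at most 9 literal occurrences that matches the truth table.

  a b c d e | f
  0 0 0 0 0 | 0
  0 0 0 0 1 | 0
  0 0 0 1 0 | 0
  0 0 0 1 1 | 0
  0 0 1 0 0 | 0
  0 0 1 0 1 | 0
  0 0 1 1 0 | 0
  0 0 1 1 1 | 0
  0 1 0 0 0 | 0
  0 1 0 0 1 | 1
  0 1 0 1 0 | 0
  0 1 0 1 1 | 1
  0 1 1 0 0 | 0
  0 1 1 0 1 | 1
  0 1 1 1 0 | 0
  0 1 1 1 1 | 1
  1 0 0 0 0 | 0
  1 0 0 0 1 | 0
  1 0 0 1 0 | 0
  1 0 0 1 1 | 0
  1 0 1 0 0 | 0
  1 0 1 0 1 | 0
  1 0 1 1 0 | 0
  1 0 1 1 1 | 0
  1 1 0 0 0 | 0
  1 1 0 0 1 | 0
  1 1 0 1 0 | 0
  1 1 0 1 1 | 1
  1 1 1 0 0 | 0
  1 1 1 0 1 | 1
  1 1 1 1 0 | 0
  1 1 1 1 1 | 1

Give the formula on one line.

((d | (~a | (~b | c))) & ((((~b | e) & ~a) | e) & b))

  ~a = 11111111111111110000000000000000
  ~b = 11111111000000001111111100000000
  (~b | c) = 11111111000011111111111100001111
  (~a | (~b | c)) = 11111111111111111111111100001111
  (d | (~a | (~b | c))) = 11111111111111111111111100111111
  (~b | e) = 11111111010101011111111101010101
  ((~b | e) & ~a) = 11111111010101010000000000000000
  (((~b | e) & ~a) | e) = 11111111010101010101010101010101
  ((((~b | e) & ~a) | e) & b) = 00000000010101010000000001010101
  ((d | (~a | (~b | c))) & ((((~b | e) & ~a) | e) & b)) = 00000000010101010000000000010101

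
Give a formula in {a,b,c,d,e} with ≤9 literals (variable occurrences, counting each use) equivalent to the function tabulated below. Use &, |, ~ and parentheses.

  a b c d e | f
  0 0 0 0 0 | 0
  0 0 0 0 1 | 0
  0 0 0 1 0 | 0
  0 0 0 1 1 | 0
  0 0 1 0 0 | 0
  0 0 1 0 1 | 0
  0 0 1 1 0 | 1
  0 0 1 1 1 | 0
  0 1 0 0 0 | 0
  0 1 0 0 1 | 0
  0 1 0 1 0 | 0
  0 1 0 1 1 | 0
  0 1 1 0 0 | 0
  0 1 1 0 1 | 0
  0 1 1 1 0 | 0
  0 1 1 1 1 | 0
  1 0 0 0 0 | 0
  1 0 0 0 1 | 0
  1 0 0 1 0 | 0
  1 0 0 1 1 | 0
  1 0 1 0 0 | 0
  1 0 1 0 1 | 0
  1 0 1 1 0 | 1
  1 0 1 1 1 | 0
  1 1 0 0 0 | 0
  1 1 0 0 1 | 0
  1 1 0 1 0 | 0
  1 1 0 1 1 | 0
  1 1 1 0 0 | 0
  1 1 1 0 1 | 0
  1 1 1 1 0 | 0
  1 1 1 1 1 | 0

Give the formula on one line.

((((~e | ~c) & c) & (d | b)) & (~b & d))

  ~e = 10101010101010101010101010101010
  ~c = 11110000111100001111000011110000
  (~e | ~c) = 11111010111110101111101011111010
  ((~e | ~c) & c) = 00001010000010100000101000001010
  (d | b) = 00110011111111110011001111111111
  (((~e | ~c) & c) & (d | b)) = 00000010000010100000001000001010
  ~b = 11111111000000001111111100000000
  (~b & d) = 00110011000000000011001100000000
  ((((~e | ~c) & c) & (d | b)) & (~b & d)) = 00000010000000000000001000000000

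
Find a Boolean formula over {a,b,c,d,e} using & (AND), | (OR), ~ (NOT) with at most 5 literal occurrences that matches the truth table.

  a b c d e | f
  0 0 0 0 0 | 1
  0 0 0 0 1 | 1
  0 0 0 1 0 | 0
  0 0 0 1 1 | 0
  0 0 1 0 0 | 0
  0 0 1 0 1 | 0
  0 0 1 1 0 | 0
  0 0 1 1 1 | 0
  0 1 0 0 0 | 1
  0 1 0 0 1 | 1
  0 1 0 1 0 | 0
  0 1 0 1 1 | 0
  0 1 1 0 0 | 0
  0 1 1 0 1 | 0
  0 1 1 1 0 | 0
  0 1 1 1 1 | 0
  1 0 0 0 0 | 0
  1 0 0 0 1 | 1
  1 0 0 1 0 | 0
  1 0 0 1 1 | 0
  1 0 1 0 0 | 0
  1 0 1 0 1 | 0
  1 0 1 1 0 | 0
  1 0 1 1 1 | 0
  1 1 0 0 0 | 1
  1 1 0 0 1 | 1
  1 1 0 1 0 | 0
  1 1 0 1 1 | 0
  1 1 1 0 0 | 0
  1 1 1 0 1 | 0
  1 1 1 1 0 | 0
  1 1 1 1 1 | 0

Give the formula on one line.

(((~a | e) | b) & (~c & ~d))

  ~a = 11111111111111110000000000000000
  (~a | e) = 11111111111111110101010101010101
  ((~a | e) | b) = 11111111111111110101010111111111
  ~c = 11110000111100001111000011110000
  ~d = 11001100110011001100110011001100
  (~c & ~d) = 11000000110000001100000011000000
  (((~a | e) | b) & (~c & ~d)) = 11000000110000000100000011000000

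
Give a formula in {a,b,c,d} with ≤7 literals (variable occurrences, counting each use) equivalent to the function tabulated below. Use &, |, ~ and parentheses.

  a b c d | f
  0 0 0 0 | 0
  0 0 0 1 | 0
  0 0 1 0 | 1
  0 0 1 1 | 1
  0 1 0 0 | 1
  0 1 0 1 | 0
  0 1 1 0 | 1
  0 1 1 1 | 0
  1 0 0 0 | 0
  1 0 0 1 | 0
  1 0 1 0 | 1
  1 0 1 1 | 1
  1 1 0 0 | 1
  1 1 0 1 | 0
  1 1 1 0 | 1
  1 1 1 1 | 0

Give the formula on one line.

((~d | ((~d & ~c) | ~b)) & ((b & ~c) | c))

  ~d = 1010101010101010
  ~c = 1100110011001100
  (~d & ~c) = 1000100010001000
  ~b = 1111000011110000
  ((~d & ~c) | ~b) = 1111100011111000
  (~d | ((~d & ~c) | ~b)) = 1111101011111010
  (b & ~c) = 0000110000001100
  ((b & ~c) | c) = 0011111100111111
  ((~d | ((~d & ~c) | ~b)) & ((b & ~c) | c)) = 0011101000111010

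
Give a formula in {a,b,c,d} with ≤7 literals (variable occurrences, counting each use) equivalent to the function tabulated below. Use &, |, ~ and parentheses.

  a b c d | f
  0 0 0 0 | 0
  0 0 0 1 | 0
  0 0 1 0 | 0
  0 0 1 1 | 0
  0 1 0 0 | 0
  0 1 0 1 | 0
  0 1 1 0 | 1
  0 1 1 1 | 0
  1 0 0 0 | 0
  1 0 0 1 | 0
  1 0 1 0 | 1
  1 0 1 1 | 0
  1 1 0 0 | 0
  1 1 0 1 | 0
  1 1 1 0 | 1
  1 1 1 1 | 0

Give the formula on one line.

  (a | b) = 0000111111111111
  ~d = 1010101010101010
  (c & ~d) = 0010001000100010
  ((a | b) & (c & ~d)) = 0000001000100010

((a | b) & (c & ~d))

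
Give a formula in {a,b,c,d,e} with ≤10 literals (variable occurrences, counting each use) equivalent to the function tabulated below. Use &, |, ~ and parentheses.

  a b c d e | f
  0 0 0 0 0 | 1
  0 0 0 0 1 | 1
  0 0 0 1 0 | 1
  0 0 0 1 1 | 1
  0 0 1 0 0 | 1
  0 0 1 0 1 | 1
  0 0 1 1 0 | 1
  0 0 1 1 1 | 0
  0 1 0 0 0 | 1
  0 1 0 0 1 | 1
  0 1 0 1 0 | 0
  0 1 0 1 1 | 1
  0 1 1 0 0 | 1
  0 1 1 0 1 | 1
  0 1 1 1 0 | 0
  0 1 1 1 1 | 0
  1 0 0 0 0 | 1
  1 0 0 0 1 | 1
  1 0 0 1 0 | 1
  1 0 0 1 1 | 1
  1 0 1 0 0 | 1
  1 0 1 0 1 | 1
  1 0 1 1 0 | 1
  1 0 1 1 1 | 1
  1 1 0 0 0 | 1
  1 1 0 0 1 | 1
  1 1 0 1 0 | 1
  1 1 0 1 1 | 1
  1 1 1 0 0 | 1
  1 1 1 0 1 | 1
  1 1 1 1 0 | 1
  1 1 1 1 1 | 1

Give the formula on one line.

  ~b = 11111111000000001111111100000000
  ~c = 11110000111100001111000011110000
  ~e = 10101010101010101010101010101010
  (~c | ~e) = 11111010111110101111101011111010
  (~b & (~c | ~e)) = 11111010000000001111101000000000
  (a & e) = 00000000000000000101010101010101
  ~d = 11001100110011001100110011001100
  ((a & e) | ~d) = 11001100110011001101110111011101
  (e & ~c) = 01010000010100000101000001010000
  (a | (e & ~c)) = 01010000010100001111111111111111
  (((a & e) | ~d) | (a | (e & ~c))) = 11011100110111001111111111111111
  ((~b & (~c | ~e)) | (((a & e) | ~d) | (a | (e & ~c)))) = 11111110110111001111111111111111

((~b & (~c | ~e)) | (((a & e) | ~d) | (a | (e & ~c))))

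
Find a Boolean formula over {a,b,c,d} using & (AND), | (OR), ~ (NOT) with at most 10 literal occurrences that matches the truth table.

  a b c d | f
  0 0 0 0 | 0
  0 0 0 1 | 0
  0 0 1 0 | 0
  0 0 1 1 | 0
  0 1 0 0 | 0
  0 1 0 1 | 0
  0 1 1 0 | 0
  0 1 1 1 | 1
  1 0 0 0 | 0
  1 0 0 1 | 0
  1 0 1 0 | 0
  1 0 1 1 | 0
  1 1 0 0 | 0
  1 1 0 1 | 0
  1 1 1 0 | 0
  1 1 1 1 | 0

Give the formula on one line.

((~a & (c & b)) & ((d | (~c & b)) & (c | ~d)))

  ~a = 1111111100000000
  (c & b) = 0000001100000011
  (~a & (c & b)) = 0000001100000000
  ~c = 1100110011001100
  (~c & b) = 0000110000001100
  (d | (~c & b)) = 0101110101011101
  ~d = 1010101010101010
  (c | ~d) = 1011101110111011
  ((d | (~c & b)) & (c | ~d)) = 0001100100011001
  ((~a & (c & b)) & ((d | (~c & b)) & (c | ~d))) = 0000000100000000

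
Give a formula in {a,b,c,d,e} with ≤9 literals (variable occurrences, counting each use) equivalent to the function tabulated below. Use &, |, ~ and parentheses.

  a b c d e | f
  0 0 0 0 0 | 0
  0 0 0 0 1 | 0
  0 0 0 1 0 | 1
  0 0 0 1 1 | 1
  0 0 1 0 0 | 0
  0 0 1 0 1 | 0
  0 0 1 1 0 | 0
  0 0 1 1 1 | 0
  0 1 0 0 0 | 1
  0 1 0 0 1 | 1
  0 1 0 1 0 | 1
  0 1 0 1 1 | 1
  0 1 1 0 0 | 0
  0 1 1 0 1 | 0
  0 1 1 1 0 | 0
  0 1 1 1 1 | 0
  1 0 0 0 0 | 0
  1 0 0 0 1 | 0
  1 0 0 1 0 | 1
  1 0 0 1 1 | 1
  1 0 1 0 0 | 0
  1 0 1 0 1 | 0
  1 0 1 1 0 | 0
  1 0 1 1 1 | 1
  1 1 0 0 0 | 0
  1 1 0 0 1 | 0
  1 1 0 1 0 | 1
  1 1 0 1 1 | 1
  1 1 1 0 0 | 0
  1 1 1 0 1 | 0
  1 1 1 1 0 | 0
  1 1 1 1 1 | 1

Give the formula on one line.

  (e & a) = 00000000000000000101010101010101
  ~c = 11110000111100001111000011110000
  ((e & a) | ~c) = 11110000111100001111010111110101
  ~a = 11111111111111110000000000000000
  (~a | d) = 11111111111111110011001100110011
  (b & (~a | d)) = 00000000111111110000000000110011
  ~d = 11001100110011001100110011001100
  ((b & (~a | d)) & ~d) = 00000000110011000000000000000000
  (d | ((b & (~a | d)) & ~d)) = 00110011111111110011001100110011
  (((e & a) | ~c) & (d | ((b & (~a | d)) & ~d))) = 00110000111100000011000100110001

(((e & a) | ~c) & (d | ((b & (~a | d)) & ~d)))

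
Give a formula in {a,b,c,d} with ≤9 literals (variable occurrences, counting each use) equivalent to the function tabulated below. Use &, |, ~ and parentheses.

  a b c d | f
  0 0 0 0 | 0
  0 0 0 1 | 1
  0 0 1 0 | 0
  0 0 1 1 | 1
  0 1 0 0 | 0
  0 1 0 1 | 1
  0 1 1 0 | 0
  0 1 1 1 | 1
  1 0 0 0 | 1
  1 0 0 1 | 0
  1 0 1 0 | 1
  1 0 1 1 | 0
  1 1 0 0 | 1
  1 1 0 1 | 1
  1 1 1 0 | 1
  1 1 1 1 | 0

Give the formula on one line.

(((~a | ~d) & (d | a)) | (((a & d) & b) & (b & ~c)))

  ~a = 1111111100000000
  ~d = 1010101010101010
  (~a | ~d) = 1111111110101010
  (d | a) = 0101010111111111
  ((~a | ~d) & (d | a)) = 0101010110101010
  (a & d) = 0000000001010101
  ((a & d) & b) = 0000000000000101
  ~c = 1100110011001100
  (b & ~c) = 0000110000001100
  (((a & d) & b) & (b & ~c)) = 0000000000000100
  (((~a | ~d) & (d | a)) | (((a & d) & b) & (b & ~c))) = 0101010110101110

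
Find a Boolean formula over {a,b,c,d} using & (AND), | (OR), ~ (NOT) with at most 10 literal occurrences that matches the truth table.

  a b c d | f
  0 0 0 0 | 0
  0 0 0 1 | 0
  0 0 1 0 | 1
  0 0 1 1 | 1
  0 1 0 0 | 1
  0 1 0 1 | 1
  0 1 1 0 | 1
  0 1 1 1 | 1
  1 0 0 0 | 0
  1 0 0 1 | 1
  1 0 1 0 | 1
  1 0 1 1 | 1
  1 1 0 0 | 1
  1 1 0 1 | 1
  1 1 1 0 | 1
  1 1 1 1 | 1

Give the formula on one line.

(((d | c) | (b & ~d)) & ((c | (~d | b)) | a))

  (d | c) = 0111011101110111
  ~d = 1010101010101010
  (b & ~d) = 0000101000001010
  ((d | c) | (b & ~d)) = 0111111101111111
  (~d | b) = 1010111110101111
  (c | (~d | b)) = 1011111110111111
  ((c | (~d | b)) | a) = 1011111111111111
  (((d | c) | (b & ~d)) & ((c | (~d | b)) | a)) = 0011111101111111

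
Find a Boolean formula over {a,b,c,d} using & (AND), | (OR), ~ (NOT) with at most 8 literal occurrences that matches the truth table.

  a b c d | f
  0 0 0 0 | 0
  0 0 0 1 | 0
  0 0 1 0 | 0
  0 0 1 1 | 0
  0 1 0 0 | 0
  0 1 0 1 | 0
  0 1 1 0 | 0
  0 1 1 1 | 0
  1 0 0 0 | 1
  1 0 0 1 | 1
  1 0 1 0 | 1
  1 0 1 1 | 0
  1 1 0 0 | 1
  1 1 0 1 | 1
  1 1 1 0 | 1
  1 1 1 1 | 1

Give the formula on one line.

  (a & b) = 0000000000001111
  ~c = 1100110011001100
  ~d = 1010101010101010
  (~c | ~d) = 1110111011101110
  ((a & b) | (~c | ~d)) = 1110111011101111
  ~a = 1111111100000000
  (~a & b) = 0000111100000000
  (((a & b) | (~c | ~d)) | (~a & b)) = 1110111111101111
  (a & (((a & b) | (~c | ~d)) | (~a & b))) = 0000000011101111

(a & (((a & b) | (~c | ~d)) | (~a & b)))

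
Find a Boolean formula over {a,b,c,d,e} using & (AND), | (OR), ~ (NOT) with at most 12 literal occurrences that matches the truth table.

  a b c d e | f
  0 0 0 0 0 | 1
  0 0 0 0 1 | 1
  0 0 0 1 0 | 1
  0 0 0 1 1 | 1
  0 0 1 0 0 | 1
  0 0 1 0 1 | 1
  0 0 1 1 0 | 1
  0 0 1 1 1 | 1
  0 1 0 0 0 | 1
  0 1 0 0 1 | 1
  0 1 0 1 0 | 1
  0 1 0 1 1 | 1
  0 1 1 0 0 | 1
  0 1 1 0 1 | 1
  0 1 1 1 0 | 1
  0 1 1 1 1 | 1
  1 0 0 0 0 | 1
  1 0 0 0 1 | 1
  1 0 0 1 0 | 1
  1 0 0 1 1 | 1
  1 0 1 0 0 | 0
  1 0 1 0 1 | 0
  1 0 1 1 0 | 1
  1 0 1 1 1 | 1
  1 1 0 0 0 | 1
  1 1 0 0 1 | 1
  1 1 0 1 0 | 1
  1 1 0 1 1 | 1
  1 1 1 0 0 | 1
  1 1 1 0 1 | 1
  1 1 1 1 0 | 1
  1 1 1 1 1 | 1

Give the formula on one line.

(((~c | ~a) | d) | ((a | c) & ((b & a) | (~c & d))))

  ~c = 11110000111100001111000011110000
  ~a = 11111111111111110000000000000000
  (~c | ~a) = 11111111111111111111000011110000
  ((~c | ~a) | d) = 11111111111111111111001111110011
  (a | c) = 00001111000011111111111111111111
  (b & a) = 00000000000000000000000011111111
  (~c & d) = 00110000001100000011000000110000
  ((b & a) | (~c & d)) = 00110000001100000011000011111111
  ((a | c) & ((b & a) | (~c & d))) = 00000000000000000011000011111111
  (((~c | ~a) | d) | ((a | c) & ((b & a) | (~c & d)))) = 11111111111111111111001111111111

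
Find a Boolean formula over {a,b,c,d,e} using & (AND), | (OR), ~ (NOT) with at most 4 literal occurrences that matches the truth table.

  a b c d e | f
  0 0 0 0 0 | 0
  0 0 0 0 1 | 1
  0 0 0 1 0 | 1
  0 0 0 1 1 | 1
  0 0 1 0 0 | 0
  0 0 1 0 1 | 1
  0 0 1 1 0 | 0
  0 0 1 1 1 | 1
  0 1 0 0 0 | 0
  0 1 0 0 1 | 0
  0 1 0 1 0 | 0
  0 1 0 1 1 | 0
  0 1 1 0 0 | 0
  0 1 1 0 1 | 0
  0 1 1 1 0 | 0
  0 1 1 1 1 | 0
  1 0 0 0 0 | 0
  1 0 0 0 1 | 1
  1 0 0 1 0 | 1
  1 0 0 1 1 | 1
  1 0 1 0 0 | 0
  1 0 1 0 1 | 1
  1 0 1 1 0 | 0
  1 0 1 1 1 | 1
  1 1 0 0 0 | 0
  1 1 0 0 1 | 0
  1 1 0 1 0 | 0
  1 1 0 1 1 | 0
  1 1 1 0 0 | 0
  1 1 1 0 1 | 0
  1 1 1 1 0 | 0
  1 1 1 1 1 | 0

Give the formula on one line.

  ~c = 11110000111100001111000011110000
  (~c & d) = 00110000001100000011000000110000
  ((~c & d) | e) = 01110101011101010111010101110101
  ~b = 11111111000000001111111100000000
  (((~c & d) | e) & ~b) = 01110101000000000111010100000000

(((~c & d) | e) & ~b)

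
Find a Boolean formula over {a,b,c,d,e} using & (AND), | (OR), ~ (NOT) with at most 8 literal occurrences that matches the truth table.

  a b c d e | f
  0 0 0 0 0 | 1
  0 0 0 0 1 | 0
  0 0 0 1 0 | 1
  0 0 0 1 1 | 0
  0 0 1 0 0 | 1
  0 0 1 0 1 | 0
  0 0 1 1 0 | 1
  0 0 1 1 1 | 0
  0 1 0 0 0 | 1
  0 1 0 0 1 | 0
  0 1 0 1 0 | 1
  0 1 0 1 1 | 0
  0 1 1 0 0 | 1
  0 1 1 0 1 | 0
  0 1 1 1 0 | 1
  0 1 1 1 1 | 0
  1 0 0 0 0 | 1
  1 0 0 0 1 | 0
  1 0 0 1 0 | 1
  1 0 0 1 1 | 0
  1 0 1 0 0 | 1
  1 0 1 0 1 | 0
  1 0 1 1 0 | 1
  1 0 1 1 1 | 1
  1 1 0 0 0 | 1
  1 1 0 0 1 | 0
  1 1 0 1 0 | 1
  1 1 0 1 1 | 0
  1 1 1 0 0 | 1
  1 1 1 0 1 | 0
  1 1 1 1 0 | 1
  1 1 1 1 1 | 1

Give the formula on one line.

((((d | ~c) & a) | ~e) & (~e | c))

  ~c = 11110000111100001111000011110000
  (d | ~c) = 11110011111100111111001111110011
  ((d | ~c) & a) = 00000000000000001111001111110011
  ~e = 10101010101010101010101010101010
  (((d | ~c) & a) | ~e) = 10101010101010101111101111111011
  (~e | c) = 10101111101011111010111110101111
  ((((d | ~c) & a) | ~e) & (~e | c)) = 10101010101010101010101110101011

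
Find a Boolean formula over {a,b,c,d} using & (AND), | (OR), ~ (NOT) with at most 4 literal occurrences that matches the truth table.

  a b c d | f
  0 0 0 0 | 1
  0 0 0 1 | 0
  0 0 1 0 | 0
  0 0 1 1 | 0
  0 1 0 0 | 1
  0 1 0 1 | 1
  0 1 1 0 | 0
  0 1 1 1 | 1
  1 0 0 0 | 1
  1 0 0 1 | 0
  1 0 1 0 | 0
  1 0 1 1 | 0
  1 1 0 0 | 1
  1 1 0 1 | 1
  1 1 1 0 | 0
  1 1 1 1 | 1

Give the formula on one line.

  (d & b) = 0000010100000101
  ~c = 1100110011001100
  ~d = 1010101010101010
  (~c & ~d) = 1000100010001000
  ((d & b) | (~c & ~d)) = 1000110110001101

((d & b) | (~c & ~d))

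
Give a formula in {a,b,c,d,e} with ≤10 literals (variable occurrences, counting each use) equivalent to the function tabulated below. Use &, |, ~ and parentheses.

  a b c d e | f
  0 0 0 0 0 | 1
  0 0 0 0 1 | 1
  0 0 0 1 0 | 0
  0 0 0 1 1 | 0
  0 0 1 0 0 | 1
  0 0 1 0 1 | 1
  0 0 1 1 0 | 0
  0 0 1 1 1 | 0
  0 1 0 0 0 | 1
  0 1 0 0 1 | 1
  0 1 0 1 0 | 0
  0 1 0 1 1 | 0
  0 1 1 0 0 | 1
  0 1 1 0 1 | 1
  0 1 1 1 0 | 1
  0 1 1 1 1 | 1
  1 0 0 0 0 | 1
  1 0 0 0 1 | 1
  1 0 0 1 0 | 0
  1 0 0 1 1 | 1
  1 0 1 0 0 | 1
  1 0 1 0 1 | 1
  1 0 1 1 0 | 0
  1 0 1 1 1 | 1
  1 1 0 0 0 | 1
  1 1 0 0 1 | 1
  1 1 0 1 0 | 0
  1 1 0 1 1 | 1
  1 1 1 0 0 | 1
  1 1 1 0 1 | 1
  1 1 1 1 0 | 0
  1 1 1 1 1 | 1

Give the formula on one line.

  ~d = 11001100110011001100110011001100
  (~d | c) = 11001111110011111100111111001111
  (~d | b) = 11001100111111111100110011111111
  ~a = 11111111111111110000000000000000
  ((~d | b) & ~a) = 11001100111111110000000000000000
  ((~d | c) & ((~d | b) & ~a)) = 11001100110011110000000000000000
  (a & e) = 00000000000000000101010101010101
  (((~d | c) & ((~d | b) & ~a)) | (a & e)) = 11001100110011110101010101010101
  ((((~d | c) & ((~d | b) & ~a)) | (a & e)) | ~d) = 11001100110011111101110111011101

((((~d | c) & ((~d | b) & ~a)) | (a & e)) | ~d)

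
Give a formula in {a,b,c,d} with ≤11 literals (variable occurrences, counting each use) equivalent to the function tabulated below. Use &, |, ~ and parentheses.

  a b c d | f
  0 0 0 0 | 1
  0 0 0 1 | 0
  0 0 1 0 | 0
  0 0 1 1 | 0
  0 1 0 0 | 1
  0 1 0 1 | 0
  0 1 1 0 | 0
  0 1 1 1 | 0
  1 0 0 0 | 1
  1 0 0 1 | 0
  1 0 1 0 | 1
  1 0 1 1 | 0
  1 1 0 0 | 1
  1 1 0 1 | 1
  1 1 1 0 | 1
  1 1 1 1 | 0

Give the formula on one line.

  ~d = 1010101010101010
  (b & d) = 0000010100000101
  (a | (b & d)) = 0000010111111111
  (~d & (a | (b & d))) = 0000000010101010
  ~c = 1100110011001100
  (~c & ~d) = 1000100010001000
  (a & ~c) = 0000000011001100
  (b & (a & ~c)) = 0000000000001100
  ((~c & ~d) | (b & (a & ~c))) = 1000100010001100
  ((~d & (a | (b & d))) | ((~c & ~d) | (b & (a & ~c)))) = 1000100010101110

((~d & (a | (b & d))) | ((~c & ~d) | (b & (a & ~c))))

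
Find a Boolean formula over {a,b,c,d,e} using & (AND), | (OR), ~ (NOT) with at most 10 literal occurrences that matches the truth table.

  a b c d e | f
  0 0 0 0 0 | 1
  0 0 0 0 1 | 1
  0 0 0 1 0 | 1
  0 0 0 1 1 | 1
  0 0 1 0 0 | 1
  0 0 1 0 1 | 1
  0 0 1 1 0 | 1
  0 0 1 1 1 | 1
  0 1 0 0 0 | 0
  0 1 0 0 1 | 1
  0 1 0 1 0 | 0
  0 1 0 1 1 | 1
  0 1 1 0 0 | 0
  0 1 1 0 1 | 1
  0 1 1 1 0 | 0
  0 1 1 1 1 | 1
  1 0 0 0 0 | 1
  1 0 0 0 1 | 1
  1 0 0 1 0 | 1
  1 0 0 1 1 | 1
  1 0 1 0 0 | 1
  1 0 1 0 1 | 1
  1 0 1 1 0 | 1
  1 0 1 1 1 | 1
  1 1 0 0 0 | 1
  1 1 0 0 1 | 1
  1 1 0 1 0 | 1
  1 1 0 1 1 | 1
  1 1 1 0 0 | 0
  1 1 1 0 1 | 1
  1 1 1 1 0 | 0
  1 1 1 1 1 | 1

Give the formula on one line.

  ~b = 11111111000000001111111100000000
  ~c = 11110000111100001111000011110000
  (~c | d) = 11110011111100111111001111110011
  ((~c | d) & ~b) = 11110011000000001111001100000000
  (a & ~c) = 00000000000000001111000011110000
  ((a & ~c) | e) = 01010101010101011111010111110101
  (((~c | d) & ~b) | ((a & ~c) | e)) = 11110111010101011111011111110101
  (~b | (((~c | d) & ~b) | ((a & ~c) | e))) = 11111111010101011111111111110101

(~b | (((~c | d) & ~b) | ((a & ~c) | e)))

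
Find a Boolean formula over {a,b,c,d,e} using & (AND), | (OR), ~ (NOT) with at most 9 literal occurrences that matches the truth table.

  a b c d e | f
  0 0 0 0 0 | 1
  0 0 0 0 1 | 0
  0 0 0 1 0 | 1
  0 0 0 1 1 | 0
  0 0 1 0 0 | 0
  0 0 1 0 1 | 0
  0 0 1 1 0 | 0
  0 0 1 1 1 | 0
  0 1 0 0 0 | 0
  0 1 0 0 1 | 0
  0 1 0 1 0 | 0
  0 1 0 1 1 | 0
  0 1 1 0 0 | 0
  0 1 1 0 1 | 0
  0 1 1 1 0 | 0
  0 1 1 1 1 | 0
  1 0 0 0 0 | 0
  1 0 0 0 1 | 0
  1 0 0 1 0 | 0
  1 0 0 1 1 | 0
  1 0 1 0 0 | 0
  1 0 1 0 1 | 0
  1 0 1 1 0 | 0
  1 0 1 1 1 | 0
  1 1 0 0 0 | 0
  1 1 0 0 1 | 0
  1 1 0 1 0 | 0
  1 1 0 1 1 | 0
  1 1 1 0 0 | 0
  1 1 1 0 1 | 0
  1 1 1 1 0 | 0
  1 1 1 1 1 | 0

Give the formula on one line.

((a | (~c & (~a & ~e))) & ((~e & ~a) & ~b))

  ~c = 11110000111100001111000011110000
  ~a = 11111111111111110000000000000000
  ~e = 10101010101010101010101010101010
  (~a & ~e) = 10101010101010100000000000000000
  (~c & (~a & ~e)) = 10100000101000000000000000000000
  (a | (~c & (~a & ~e))) = 10100000101000001111111111111111
  (~e & ~a) = 10101010101010100000000000000000
  ~b = 11111111000000001111111100000000
  ((~e & ~a) & ~b) = 10101010000000000000000000000000
  ((a | (~c & (~a & ~e))) & ((~e & ~a) & ~b)) = 10100000000000000000000000000000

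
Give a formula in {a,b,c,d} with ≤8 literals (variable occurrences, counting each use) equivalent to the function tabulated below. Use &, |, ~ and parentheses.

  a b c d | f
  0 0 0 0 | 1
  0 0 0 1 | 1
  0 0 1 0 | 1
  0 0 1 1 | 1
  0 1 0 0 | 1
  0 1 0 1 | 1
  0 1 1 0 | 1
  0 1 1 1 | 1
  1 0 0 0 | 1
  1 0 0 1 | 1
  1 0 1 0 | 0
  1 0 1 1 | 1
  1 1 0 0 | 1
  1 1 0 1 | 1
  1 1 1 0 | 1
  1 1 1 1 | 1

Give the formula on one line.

  (c & d) = 0001000100010001
  ~a = 1111111100000000
  ((c & d) | ~a) = 1111111100010001
  (((c & d) | ~a) & c) = 0011001100010001
  (b & a) = 0000000000001111
  ((((c & d) | ~a) & c) | (b & a)) = 0011001100011111
  ~c = 1100110011001100
  (((((c & d) | ~a) & c) | (b & a)) | ~c) = 1111111111011111

(((((c & d) | ~a) & c) | (b & a)) | ~c)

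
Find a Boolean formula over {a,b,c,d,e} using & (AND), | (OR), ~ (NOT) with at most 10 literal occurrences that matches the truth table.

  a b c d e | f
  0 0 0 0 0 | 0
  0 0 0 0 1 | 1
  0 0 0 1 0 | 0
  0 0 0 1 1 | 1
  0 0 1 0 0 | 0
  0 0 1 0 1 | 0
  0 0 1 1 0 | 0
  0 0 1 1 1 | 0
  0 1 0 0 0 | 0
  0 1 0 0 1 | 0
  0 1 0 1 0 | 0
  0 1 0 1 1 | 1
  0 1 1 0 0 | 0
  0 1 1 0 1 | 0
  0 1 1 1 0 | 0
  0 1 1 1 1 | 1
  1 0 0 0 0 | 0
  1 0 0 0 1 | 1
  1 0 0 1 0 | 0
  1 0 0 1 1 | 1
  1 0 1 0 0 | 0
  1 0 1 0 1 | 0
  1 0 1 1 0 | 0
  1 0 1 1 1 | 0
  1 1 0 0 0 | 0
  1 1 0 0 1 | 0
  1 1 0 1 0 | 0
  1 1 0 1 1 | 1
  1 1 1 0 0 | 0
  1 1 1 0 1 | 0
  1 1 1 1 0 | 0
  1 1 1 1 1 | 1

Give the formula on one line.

  ~c = 11110000111100001111000011110000
  (~c | b) = 11110000111111111111000011111111
  ~a = 11111111111111110000000000000000
  (d & ~a) = 00110011001100110000000000000000
  ~b = 11111111000000001111111100000000
  ((d & ~a) | ~b) = 11111111001100111111111100000000
  (d | ((d & ~a) | ~b)) = 11111111001100111111111100110011
  (e & (d | ((d & ~a) | ~b))) = 01010101000100010101010100010001
  ((~c | b) & (e & (d | ((d & ~a) | ~b)))) = 01010000000100010101000000010001

((~c | b) & (e & (d | ((d & ~a) | ~b))))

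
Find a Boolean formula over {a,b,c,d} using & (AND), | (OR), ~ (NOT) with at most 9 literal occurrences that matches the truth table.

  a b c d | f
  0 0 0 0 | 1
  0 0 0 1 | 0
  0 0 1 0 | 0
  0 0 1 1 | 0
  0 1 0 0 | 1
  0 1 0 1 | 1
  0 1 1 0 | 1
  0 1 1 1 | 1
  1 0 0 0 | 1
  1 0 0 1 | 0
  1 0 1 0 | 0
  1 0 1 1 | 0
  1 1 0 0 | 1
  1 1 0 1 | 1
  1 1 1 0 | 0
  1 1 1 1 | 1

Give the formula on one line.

  ~d = 1010101010101010
  (~d | b) = 1010111110101111
  (d & b) = 0000010100000101
  (b | a) = 0000111111111111
  ~a = 1111111100000000
  (~a & c) = 0011001100000000
  ((b | a) & (~a & c)) = 0000001100000000
  ((d & b) | ((b | a) & (~a & c))) = 0000011100000101
  ~c = 1100110011001100
  (((d & b) | ((b | a) & (~a & c))) | ~c) = 1100111111001101
  ((~d | b) & (((d & b) | ((b | a) & (~a & c))) | ~c)) = 1000111110001101

((~d | b) & (((d & b) | ((b | a) & (~a & c))) | ~c))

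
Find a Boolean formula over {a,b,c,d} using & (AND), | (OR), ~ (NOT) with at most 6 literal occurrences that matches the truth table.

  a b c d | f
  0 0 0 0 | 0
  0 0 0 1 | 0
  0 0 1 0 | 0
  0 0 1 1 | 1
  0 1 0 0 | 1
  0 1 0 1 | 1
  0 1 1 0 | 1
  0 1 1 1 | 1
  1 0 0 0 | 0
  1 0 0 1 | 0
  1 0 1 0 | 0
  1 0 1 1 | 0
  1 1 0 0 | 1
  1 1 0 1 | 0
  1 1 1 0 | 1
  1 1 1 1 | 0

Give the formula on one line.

(((d & c) | b) & ((~d & b) | ~a))

  (d & c) = 0001000100010001
  ((d & c) | b) = 0001111100011111
  ~d = 1010101010101010
  (~d & b) = 0000101000001010
  ~a = 1111111100000000
  ((~d & b) | ~a) = 1111111100001010
  (((d & c) | b) & ((~d & b) | ~a)) = 0001111100001010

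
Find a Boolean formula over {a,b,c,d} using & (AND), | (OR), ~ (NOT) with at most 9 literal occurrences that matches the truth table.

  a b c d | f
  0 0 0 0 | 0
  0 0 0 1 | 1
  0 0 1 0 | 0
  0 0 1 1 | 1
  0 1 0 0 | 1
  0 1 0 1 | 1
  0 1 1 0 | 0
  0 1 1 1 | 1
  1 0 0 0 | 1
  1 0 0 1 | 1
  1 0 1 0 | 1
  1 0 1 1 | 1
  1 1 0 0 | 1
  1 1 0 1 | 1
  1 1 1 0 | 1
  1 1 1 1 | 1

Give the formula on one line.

  ~c = 1100110011001100
  (b & ~c) = 0000110000001100
  (c & a) = 0000000000110011
  ((c & a) | d) = 0101010101110111
  (((c & a) | d) | a) = 0101010111111111
  ((b & ~c) | (((c & a) | d) | a)) = 0101110111111111

((b & ~c) | (((c & a) | d) | a))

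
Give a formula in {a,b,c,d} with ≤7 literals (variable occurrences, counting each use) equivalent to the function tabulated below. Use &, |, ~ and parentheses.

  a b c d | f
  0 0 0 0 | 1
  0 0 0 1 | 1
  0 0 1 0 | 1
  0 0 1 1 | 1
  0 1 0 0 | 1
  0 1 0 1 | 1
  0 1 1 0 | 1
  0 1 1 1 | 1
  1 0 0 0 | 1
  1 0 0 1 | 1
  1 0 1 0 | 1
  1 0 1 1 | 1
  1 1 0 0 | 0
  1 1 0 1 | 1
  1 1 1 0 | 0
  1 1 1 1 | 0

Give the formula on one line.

  ~b = 1111000011110000
  ~a = 1111111100000000
  (~b | ~a) = 1111111111110000
  ~c = 1100110011001100
  (~c & b) = 0000110000001100
  ((~c & b) & d) = 0000010000000100
  ((~b | ~a) | ((~c & b) & d)) = 1111111111110100

((~b | ~a) | ((~c & b) & d))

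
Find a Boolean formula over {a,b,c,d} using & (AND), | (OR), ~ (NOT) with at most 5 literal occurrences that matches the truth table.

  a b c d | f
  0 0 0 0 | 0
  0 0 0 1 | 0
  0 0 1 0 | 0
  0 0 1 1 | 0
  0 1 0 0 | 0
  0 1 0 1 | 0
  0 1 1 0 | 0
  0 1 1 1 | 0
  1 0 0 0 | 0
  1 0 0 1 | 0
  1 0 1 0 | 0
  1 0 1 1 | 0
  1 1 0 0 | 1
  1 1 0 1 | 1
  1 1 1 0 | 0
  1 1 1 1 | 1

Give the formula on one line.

  ~b = 1111000011110000
  ~c = 1100110011001100
  (~c | d) = 1101110111011101
  (~b | (~c | d)) = 1111110111111101
  (a & b) = 0000000000001111
  ((~b | (~c | d)) & (a & b)) = 0000000000001101

((~b | (~c | d)) & (a & b))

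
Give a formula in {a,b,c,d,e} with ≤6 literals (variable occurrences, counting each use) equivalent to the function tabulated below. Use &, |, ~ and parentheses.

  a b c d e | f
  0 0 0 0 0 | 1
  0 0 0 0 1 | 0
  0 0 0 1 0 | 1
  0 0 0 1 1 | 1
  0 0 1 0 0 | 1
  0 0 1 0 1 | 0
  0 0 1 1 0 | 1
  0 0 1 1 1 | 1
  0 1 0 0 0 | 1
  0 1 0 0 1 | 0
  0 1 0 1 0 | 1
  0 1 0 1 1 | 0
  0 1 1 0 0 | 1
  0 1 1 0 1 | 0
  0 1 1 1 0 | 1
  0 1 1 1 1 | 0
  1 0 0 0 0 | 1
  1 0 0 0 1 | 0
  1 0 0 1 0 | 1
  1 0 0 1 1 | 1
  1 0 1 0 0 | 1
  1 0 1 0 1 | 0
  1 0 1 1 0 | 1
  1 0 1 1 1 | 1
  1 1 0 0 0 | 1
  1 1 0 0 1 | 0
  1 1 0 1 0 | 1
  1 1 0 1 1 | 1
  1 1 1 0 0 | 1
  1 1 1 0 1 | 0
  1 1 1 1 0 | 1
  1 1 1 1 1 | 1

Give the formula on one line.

((~e | (a & d)) | (d & ~b))

  ~e = 10101010101010101010101010101010
  (a & d) = 00000000000000000011001100110011
  (~e | (a & d)) = 10101010101010101011101110111011
  ~b = 11111111000000001111111100000000
  (d & ~b) = 00110011000000000011001100000000
  ((~e | (a & d)) | (d & ~b)) = 10111011101010101011101110111011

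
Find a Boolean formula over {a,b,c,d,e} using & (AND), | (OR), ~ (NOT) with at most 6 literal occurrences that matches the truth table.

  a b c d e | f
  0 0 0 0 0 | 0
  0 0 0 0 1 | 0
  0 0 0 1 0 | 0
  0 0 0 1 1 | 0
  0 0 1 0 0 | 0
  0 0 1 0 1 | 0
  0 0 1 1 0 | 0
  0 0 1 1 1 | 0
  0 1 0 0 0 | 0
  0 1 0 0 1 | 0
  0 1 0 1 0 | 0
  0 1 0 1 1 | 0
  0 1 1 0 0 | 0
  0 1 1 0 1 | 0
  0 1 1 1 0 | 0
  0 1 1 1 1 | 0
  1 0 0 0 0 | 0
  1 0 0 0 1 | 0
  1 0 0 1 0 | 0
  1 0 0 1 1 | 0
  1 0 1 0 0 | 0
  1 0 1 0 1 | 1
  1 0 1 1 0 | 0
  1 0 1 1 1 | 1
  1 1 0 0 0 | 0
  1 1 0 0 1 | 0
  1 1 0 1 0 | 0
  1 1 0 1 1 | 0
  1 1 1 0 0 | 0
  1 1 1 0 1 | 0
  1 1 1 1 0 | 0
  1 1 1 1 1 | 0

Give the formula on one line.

  (a & e) = 00000000000000000101010101010101
  ~b = 11111111000000001111111100000000
  (c & a) = 00000000000000000000111100001111
  (~b & (c & a)) = 00000000000000000000111100000000
  ((a & e) & (~b & (c & a))) = 00000000000000000000010100000000

((a & e) & (~b & (c & a)))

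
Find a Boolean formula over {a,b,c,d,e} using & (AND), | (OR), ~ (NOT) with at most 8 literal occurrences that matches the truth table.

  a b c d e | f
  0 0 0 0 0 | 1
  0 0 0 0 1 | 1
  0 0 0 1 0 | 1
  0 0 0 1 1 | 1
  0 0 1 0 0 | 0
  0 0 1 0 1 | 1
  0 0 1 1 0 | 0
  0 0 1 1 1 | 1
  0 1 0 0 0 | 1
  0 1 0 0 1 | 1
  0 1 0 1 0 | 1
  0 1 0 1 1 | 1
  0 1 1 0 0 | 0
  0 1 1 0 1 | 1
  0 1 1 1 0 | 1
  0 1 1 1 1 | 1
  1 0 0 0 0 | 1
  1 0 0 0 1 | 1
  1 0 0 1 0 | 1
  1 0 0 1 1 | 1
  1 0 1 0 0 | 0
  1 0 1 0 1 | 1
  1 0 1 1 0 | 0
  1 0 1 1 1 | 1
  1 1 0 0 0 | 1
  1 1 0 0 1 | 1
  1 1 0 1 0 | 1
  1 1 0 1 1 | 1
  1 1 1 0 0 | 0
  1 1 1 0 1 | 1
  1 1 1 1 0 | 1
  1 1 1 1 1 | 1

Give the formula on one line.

(e | (((d | e) & b) | ~c))

  (d | e) = 01110111011101110111011101110111
  ((d | e) & b) = 00000000011101110000000001110111
  ~c = 11110000111100001111000011110000
  (((d | e) & b) | ~c) = 11110000111101111111000011110111
  (e | (((d | e) & b) | ~c)) = 11110101111101111111010111110111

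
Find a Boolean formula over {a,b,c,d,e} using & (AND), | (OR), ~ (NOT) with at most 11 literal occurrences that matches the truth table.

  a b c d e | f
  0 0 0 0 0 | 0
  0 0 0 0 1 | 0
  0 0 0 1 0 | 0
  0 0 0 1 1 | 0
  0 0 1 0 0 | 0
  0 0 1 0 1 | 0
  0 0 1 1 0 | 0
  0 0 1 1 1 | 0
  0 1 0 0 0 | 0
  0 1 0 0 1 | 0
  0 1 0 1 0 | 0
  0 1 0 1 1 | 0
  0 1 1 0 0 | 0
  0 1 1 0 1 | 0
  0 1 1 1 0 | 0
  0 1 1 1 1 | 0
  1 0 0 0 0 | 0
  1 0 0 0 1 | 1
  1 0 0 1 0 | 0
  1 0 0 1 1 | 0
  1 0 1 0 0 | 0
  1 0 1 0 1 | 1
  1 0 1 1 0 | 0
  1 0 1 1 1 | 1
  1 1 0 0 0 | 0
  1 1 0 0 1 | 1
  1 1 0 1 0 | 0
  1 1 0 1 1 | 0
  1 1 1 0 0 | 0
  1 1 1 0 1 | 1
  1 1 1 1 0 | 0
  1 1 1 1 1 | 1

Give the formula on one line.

  (e & a) = 00000000000000000101010101010101
  ~d = 11001100110011001100110011001100
  (c | ~d) = 11001111110011111100111111001111
  (e & (c | ~d)) = 01000101010001010100010101000101
  ~e = 10101010101010101010101010101010
  ~b = 11111111000000001111111100000000
  (e | ~b) = 11111111010101011111111101010101
  (~e & (e | ~b)) = 10101010000000001010101000000000
  ((e & (c | ~d)) | (~e & (e | ~b))) = 11101111010001011110111101000101
  ((e & a) & ((e & (c | ~d)) | (~e & (e | ~b)))) = 00000000000000000100010101000101

((e & a) & ((e & (c | ~d)) | (~e & (e | ~b))))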